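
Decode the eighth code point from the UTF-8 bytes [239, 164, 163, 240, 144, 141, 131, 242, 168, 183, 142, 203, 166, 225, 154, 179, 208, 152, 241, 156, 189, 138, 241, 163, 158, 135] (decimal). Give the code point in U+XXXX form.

U+63787

Offset 0: leading byte 0xEF = 11101111 → 3-byte char #1 = EF A4 A3.
Offset 3: leading byte 0xF0 = 11110000 → 4-byte char #2 = F0 90 8D 83.
Offset 7: leading byte 0xF2 = 11110010 → 4-byte char #3 = F2 A8 B7 8E.
Offset 11: leading byte 0xCB = 11001011 → 2-byte char #4 = CB A6.
Offset 13: leading byte 0xE1 = 11100001 → 3-byte char #5 = E1 9A B3.
Offset 16: leading byte 0xD0 = 11010000 → 2-byte char #6 = D0 98.
Offset 18: leading byte 0xF1 = 11110001 → 4-byte char #7 = F1 9C BD 8A.
Offset 22: leading byte 0xF1 = 11110001 → 4-byte char #8 = F1 A3 9E 87.
Leading byte 0xF1 = 11110001 matches 11110xxx → 4-byte sequence.
Byte 1: 0xF1 = 11110001, payload 001 (3 bits).
Byte 2: 0xA3 = 10100011 (10xxxxxx ✓), payload 100011.
Byte 3: 0x9E = 10011110 (10xxxxxx ✓), payload 011110.
Byte 4: 0x87 = 10000111 (10xxxxxx ✓), payload 000111.
Concatenate: 001100011011110000111 = 0x63787 (21 bits → U+63787).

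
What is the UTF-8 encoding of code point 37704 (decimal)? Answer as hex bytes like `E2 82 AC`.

U+9348 = 0x9348 = 37704 decimal. In range U+0800–U+FFFF → 3-byte form: 1110xxxx 10xxxxxx 10xxxxxx.
Binary (16 bits): 1001001101001000.
Split 4+6+6: 1001 | 001101 | 001000.
Byte 1: 11101001 = 0xE9.
Byte 2: 10001101 = 0x8D.
Byte 3: 10001000 = 0x88.

E9 8D 88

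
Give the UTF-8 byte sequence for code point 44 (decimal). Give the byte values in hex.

2C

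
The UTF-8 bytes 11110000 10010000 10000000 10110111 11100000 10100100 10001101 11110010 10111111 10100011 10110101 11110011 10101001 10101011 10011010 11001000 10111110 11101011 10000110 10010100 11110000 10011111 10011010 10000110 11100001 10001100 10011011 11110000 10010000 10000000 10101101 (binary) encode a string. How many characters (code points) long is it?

9

Byte at offset 0: 0xF0 = 11110000 → 4-byte char (#1). Advance 4.
Byte at offset 4: 0xE0 = 11100000 → 3-byte char (#2). Advance 3.
Byte at offset 7: 0xF2 = 11110010 → 4-byte char (#3). Advance 4.
Byte at offset 11: 0xF3 = 11110011 → 4-byte char (#4). Advance 4.
Byte at offset 15: 0xC8 = 11001000 → 2-byte char (#5). Advance 2.
Byte at offset 17: 0xEB = 11101011 → 3-byte char (#6). Advance 3.
Byte at offset 20: 0xF0 = 11110000 → 4-byte char (#7). Advance 4.
Byte at offset 24: 0xE1 = 11100001 → 3-byte char (#8). Advance 3.
Byte at offset 27: 0xF0 = 11110000 → 4-byte char (#9). Advance 4.
Reached end at offset 31 after 9 code points.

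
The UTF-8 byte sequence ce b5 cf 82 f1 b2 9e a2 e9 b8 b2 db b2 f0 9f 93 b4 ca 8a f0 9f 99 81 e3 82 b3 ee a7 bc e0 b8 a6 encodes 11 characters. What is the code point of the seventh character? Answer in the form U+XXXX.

Offset 0: leading byte 0xCE = 11001110 → 2-byte char #1 = CE B5.
Offset 2: leading byte 0xCF = 11001111 → 2-byte char #2 = CF 82.
Offset 4: leading byte 0xF1 = 11110001 → 4-byte char #3 = F1 B2 9E A2.
Offset 8: leading byte 0xE9 = 11101001 → 3-byte char #4 = E9 B8 B2.
Offset 11: leading byte 0xDB = 11011011 → 2-byte char #5 = DB B2.
Offset 13: leading byte 0xF0 = 11110000 → 4-byte char #6 = F0 9F 93 B4.
Offset 17: leading byte 0xCA = 11001010 → 2-byte char #7 = CA 8A.
Leading byte 0xCA = 11001010 matches 110xxxxx → 2-byte sequence.
Byte 1: 0xCA = 11001010, payload 01010 (5 bits).
Byte 2: 0x8A = 10001010 (10xxxxxx ✓), payload 001010.
Concatenate: 01010001010 = 0x28A (11 bits → U+028A).

U+028A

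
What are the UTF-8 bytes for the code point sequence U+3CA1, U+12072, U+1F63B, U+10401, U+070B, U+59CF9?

E3 B2 A1 F0 92 81 B2 F0 9F 98 BB F0 90 90 81 DC 8B F1 99 B3 B9

U+3CA1: 3-byte form → E3 B2 A1.
U+12072: 4-byte form → F0 92 81 B2.
U+1F63B: 4-byte form → F0 9F 98 BB.
U+10401: 4-byte form → F0 90 90 81.
U+070B: 2-byte form → DC 8B.
U+59CF9: 4-byte form → F1 99 B3 B9.
Concatenated (21 bytes): E3 B2 A1 F0 92 81 B2 F0 9F 98 BB F0 90 90 81 DC 8B F1 99 B3 B9.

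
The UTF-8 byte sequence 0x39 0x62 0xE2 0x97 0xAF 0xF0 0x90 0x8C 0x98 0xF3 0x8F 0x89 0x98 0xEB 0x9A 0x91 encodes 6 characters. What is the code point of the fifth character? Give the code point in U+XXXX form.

U+CF258

Offset 0: leading byte 0x39 = 00111001 → 1-byte char #1 = 39.
Offset 1: leading byte 0x62 = 01100010 → 1-byte char #2 = 62.
Offset 2: leading byte 0xE2 = 11100010 → 3-byte char #3 = E2 97 AF.
Offset 5: leading byte 0xF0 = 11110000 → 4-byte char #4 = F0 90 8C 98.
Offset 9: leading byte 0xF3 = 11110011 → 4-byte char #5 = F3 8F 89 98.
Leading byte 0xF3 = 11110011 matches 11110xxx → 4-byte sequence.
Byte 1: 0xF3 = 11110011, payload 011 (3 bits).
Byte 2: 0x8F = 10001111 (10xxxxxx ✓), payload 001111.
Byte 3: 0x89 = 10001001 (10xxxxxx ✓), payload 001001.
Byte 4: 0x98 = 10011000 (10xxxxxx ✓), payload 011000.
Concatenate: 011001111001001011000 = 0xCF258 (21 bits → U+CF258).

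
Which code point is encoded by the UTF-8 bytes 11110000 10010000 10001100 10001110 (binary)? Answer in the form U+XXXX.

Leading byte 0xF0 = 11110000 matches 11110xxx → 4-byte sequence.
Byte 1: 0xF0 = 11110000, payload 000 (3 bits).
Byte 2: 0x90 = 10010000 (10xxxxxx ✓), payload 010000.
Byte 3: 0x8C = 10001100 (10xxxxxx ✓), payload 001100.
Byte 4: 0x8E = 10001110 (10xxxxxx ✓), payload 001110.
Concatenate: 000010000001100001110 = 0x1030E (21 bits → U+1030E).

U+1030E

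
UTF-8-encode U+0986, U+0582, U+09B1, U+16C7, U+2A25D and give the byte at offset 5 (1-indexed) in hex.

0x82

1-indexed offset 5 is 0-indexed offset 4.
U+0986 → 3-byte form E0 A6 86 at offsets 0–2.
U+0582 → 2-byte form D6 82 at offsets 3–4.
Offset 4 falls in char 2's range; it's byte 2 of D6 82 = 0x82.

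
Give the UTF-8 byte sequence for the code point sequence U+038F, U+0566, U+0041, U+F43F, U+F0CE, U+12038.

U+038F: 2-byte form → CE 8F.
U+0566: 2-byte form → D5 A6.
U+0041: 1-byte form → 41.
U+F43F: 3-byte form → EF 90 BF.
U+F0CE: 3-byte form → EF 83 8E.
U+12038: 4-byte form → F0 92 80 B8.
Concatenated (15 bytes): CE 8F D5 A6 41 EF 90 BF EF 83 8E F0 92 80 B8.

CE 8F D5 A6 41 EF 90 BF EF 83 8E F0 92 80 B8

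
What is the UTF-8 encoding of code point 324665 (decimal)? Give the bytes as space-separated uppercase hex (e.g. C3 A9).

F1 8F 90 B9

U+4F439 = 0x4F439 = 324665 decimal. In range U+10000–U+10FFFF → 4-byte form: 11110xxx 10xxxxxx 10xxxxxx 10xxxxxx.
Binary (21 bits): 001001111010000111001.
Split 3+6+6+6: 001 | 001111 | 010000 | 111001.
Byte 1: 11110001 = 0xF1.
Byte 2: 10001111 = 0x8F.
Byte 3: 10010000 = 0x90.
Byte 4: 10111001 = 0xB9.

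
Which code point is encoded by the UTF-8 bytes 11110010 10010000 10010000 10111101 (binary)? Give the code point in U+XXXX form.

U+9043D

Leading byte 0xF2 = 11110010 matches 11110xxx → 4-byte sequence.
Byte 1: 0xF2 = 11110010, payload 010 (3 bits).
Byte 2: 0x90 = 10010000 (10xxxxxx ✓), payload 010000.
Byte 3: 0x90 = 10010000 (10xxxxxx ✓), payload 010000.
Byte 4: 0xBD = 10111101 (10xxxxxx ✓), payload 111101.
Concatenate: 010010000010000111101 = 0x9043D (21 bits → U+9043D).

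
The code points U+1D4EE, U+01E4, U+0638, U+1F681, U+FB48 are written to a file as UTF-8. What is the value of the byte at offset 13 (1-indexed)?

0xEF

1-indexed offset 13 is 0-indexed offset 12.
U+1D4EE → 4-byte form F0 9D 93 AE at offsets 0–3.
U+01E4 → 2-byte form C7 A4 at offsets 4–5.
U+0638 → 2-byte form D8 B8 at offsets 6–7.
U+1F681 → 4-byte form F0 9F 9A 81 at offsets 8–11.
U+FB48 → 3-byte form EF AD 88 at offsets 12–14.
Offset 12 falls in char 5's range; it's byte 1 of EF AD 88 = 0xEF.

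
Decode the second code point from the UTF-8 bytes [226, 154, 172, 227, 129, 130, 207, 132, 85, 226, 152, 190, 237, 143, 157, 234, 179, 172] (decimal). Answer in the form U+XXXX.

Offset 0: leading byte 0xE2 = 11100010 → 3-byte char #1 = E2 9A AC.
Offset 3: leading byte 0xE3 = 11100011 → 3-byte char #2 = E3 81 82.
Leading byte 0xE3 = 11100011 matches 1110xxxx → 3-byte sequence.
Byte 1: 0xE3 = 11100011, payload 0011 (4 bits).
Byte 2: 0x81 = 10000001 (10xxxxxx ✓), payload 000001.
Byte 3: 0x82 = 10000010 (10xxxxxx ✓), payload 000010.
Concatenate: 0011000001000010 = 0x3042 (16 bits → U+3042).

U+3042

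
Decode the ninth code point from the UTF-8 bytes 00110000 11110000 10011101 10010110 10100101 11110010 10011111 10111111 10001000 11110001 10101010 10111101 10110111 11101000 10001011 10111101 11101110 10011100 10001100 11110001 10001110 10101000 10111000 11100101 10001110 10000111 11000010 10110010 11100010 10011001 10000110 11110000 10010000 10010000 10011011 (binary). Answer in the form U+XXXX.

Offset 0: leading byte 0x30 = 00110000 → 1-byte char #1 = 30.
Offset 1: leading byte 0xF0 = 11110000 → 4-byte char #2 = F0 9D 96 A5.
Offset 5: leading byte 0xF2 = 11110010 → 4-byte char #3 = F2 9F BF 88.
Offset 9: leading byte 0xF1 = 11110001 → 4-byte char #4 = F1 AA BD B7.
Offset 13: leading byte 0xE8 = 11101000 → 3-byte char #5 = E8 8B BD.
Offset 16: leading byte 0xEE = 11101110 → 3-byte char #6 = EE 9C 8C.
Offset 19: leading byte 0xF1 = 11110001 → 4-byte char #7 = F1 8E A8 B8.
Offset 23: leading byte 0xE5 = 11100101 → 3-byte char #8 = E5 8E 87.
Offset 26: leading byte 0xC2 = 11000010 → 2-byte char #9 = C2 B2.
Leading byte 0xC2 = 11000010 matches 110xxxxx → 2-byte sequence.
Byte 1: 0xC2 = 11000010, payload 00010 (5 bits).
Byte 2: 0xB2 = 10110010 (10xxxxxx ✓), payload 110010.
Concatenate: 00010110010 = 0xB2 (11 bits → U+00B2).

U+00B2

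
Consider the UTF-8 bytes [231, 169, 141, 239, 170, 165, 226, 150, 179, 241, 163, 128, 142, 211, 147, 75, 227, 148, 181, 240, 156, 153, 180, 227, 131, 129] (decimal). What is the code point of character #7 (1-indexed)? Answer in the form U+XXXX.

U+3535

Offset 0: leading byte 0xE7 = 11100111 → 3-byte char #1 = E7 A9 8D.
Offset 3: leading byte 0xEF = 11101111 → 3-byte char #2 = EF AA A5.
Offset 6: leading byte 0xE2 = 11100010 → 3-byte char #3 = E2 96 B3.
Offset 9: leading byte 0xF1 = 11110001 → 4-byte char #4 = F1 A3 80 8E.
Offset 13: leading byte 0xD3 = 11010011 → 2-byte char #5 = D3 93.
Offset 15: leading byte 0x4B = 01001011 → 1-byte char #6 = 4B.
Offset 16: leading byte 0xE3 = 11100011 → 3-byte char #7 = E3 94 B5.
Leading byte 0xE3 = 11100011 matches 1110xxxx → 3-byte sequence.
Byte 1: 0xE3 = 11100011, payload 0011 (4 bits).
Byte 2: 0x94 = 10010100 (10xxxxxx ✓), payload 010100.
Byte 3: 0xB5 = 10110101 (10xxxxxx ✓), payload 110101.
Concatenate: 0011010100110101 = 0x3535 (16 bits → U+3535).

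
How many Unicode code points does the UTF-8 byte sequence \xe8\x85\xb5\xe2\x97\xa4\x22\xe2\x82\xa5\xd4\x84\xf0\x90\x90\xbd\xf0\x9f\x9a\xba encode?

Byte at offset 0: 0xE8 = 11101000 → 3-byte char (#1). Advance 3.
Byte at offset 3: 0xE2 = 11100010 → 3-byte char (#2). Advance 3.
Byte at offset 6: 0x22 = 00100010 → 1-byte char (#3). Advance 1.
Byte at offset 7: 0xE2 = 11100010 → 3-byte char (#4). Advance 3.
Byte at offset 10: 0xD4 = 11010100 → 2-byte char (#5). Advance 2.
Byte at offset 12: 0xF0 = 11110000 → 4-byte char (#6). Advance 4.
Byte at offset 16: 0xF0 = 11110000 → 4-byte char (#7). Advance 4.
Reached end at offset 20 after 7 code points.

7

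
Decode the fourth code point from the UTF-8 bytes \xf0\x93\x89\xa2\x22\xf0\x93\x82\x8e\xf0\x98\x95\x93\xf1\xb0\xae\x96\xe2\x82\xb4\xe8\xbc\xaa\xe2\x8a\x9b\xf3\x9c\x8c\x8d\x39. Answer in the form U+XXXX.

Offset 0: leading byte 0xF0 = 11110000 → 4-byte char #1 = F0 93 89 A2.
Offset 4: leading byte 0x22 = 00100010 → 1-byte char #2 = 22.
Offset 5: leading byte 0xF0 = 11110000 → 4-byte char #3 = F0 93 82 8E.
Offset 9: leading byte 0xF0 = 11110000 → 4-byte char #4 = F0 98 95 93.
Leading byte 0xF0 = 11110000 matches 11110xxx → 4-byte sequence.
Byte 1: 0xF0 = 11110000, payload 000 (3 bits).
Byte 2: 0x98 = 10011000 (10xxxxxx ✓), payload 011000.
Byte 3: 0x95 = 10010101 (10xxxxxx ✓), payload 010101.
Byte 4: 0x93 = 10010011 (10xxxxxx ✓), payload 010011.
Concatenate: 000011000010101010011 = 0x18553 (21 bits → U+18553).

U+18553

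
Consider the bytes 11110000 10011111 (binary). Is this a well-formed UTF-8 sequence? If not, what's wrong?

invalid (sequence truncated)

Leading byte 0xF0 = 11110000 → 4-byte form, but only 2 bytes are present.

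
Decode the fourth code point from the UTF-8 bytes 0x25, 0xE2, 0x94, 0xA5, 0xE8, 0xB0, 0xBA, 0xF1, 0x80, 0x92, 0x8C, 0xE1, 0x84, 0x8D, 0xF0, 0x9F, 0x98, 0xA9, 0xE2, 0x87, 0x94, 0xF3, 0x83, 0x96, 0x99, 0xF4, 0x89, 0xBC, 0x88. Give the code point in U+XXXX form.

Offset 0: leading byte 0x25 = 00100101 → 1-byte char #1 = 25.
Offset 1: leading byte 0xE2 = 11100010 → 3-byte char #2 = E2 94 A5.
Offset 4: leading byte 0xE8 = 11101000 → 3-byte char #3 = E8 B0 BA.
Offset 7: leading byte 0xF1 = 11110001 → 4-byte char #4 = F1 80 92 8C.
Leading byte 0xF1 = 11110001 matches 11110xxx → 4-byte sequence.
Byte 1: 0xF1 = 11110001, payload 001 (3 bits).
Byte 2: 0x80 = 10000000 (10xxxxxx ✓), payload 000000.
Byte 3: 0x92 = 10010010 (10xxxxxx ✓), payload 010010.
Byte 4: 0x8C = 10001100 (10xxxxxx ✓), payload 001100.
Concatenate: 001000000010010001100 = 0x4048C (21 bits → U+4048C).

U+4048C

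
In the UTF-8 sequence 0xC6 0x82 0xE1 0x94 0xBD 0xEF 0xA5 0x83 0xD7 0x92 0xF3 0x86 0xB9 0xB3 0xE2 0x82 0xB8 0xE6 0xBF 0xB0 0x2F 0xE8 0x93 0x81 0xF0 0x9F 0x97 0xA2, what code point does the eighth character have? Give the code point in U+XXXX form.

U+002F

Offset 0: leading byte 0xC6 = 11000110 → 2-byte char #1 = C6 82.
Offset 2: leading byte 0xE1 = 11100001 → 3-byte char #2 = E1 94 BD.
Offset 5: leading byte 0xEF = 11101111 → 3-byte char #3 = EF A5 83.
Offset 8: leading byte 0xD7 = 11010111 → 2-byte char #4 = D7 92.
Offset 10: leading byte 0xF3 = 11110011 → 4-byte char #5 = F3 86 B9 B3.
Offset 14: leading byte 0xE2 = 11100010 → 3-byte char #6 = E2 82 B8.
Offset 17: leading byte 0xE6 = 11100110 → 3-byte char #7 = E6 BF B0.
Offset 20: leading byte 0x2F = 00101111 → 1-byte char #8 = 2F.
Leading byte 0x2F = 00101111 matches 0xxxxxxx → 1-byte sequence.
Byte 1: 0x2F = 00101111, payload 0101111 (7 bits).
Concatenate: 0101111 = 0x2F (7 bits → U+002F).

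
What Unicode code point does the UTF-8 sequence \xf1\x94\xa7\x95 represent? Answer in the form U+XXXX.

U+549D5

Leading byte 0xF1 = 11110001 matches 11110xxx → 4-byte sequence.
Byte 1: 0xF1 = 11110001, payload 001 (3 bits).
Byte 2: 0x94 = 10010100 (10xxxxxx ✓), payload 010100.
Byte 3: 0xA7 = 10100111 (10xxxxxx ✓), payload 100111.
Byte 4: 0x95 = 10010101 (10xxxxxx ✓), payload 010101.
Concatenate: 001010100100111010101 = 0x549D5 (21 bits → U+549D5).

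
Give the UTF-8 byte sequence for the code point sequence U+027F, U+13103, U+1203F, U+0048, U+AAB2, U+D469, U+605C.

U+027F: 2-byte form → C9 BF.
U+13103: 4-byte form → F0 93 84 83.
U+1203F: 4-byte form → F0 92 80 BF.
U+0048: 1-byte form → 48.
U+AAB2: 3-byte form → EA AA B2.
U+D469: 3-byte form → ED 91 A9.
U+605C: 3-byte form → E6 81 9C.
Concatenated (20 bytes): C9 BF F0 93 84 83 F0 92 80 BF 48 EA AA B2 ED 91 A9 E6 81 9C.

C9 BF F0 93 84 83 F0 92 80 BF 48 EA AA B2 ED 91 A9 E6 81 9C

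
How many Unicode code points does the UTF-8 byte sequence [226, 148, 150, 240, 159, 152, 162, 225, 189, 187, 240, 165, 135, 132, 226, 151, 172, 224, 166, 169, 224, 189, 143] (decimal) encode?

Byte at offset 0: 0xE2 = 11100010 → 3-byte char (#1). Advance 3.
Byte at offset 3: 0xF0 = 11110000 → 4-byte char (#2). Advance 4.
Byte at offset 7: 0xE1 = 11100001 → 3-byte char (#3). Advance 3.
Byte at offset 10: 0xF0 = 11110000 → 4-byte char (#4). Advance 4.
Byte at offset 14: 0xE2 = 11100010 → 3-byte char (#5). Advance 3.
Byte at offset 17: 0xE0 = 11100000 → 3-byte char (#6). Advance 3.
Byte at offset 20: 0xE0 = 11100000 → 3-byte char (#7). Advance 3.
Reached end at offset 23 after 7 code points.

7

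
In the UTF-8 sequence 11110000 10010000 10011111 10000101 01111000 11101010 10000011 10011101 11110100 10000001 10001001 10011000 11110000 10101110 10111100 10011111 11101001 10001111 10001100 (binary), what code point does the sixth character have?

Offset 0: leading byte 0xF0 = 11110000 → 4-byte char #1 = F0 90 9F 85.
Offset 4: leading byte 0x78 = 01111000 → 1-byte char #2 = 78.
Offset 5: leading byte 0xEA = 11101010 → 3-byte char #3 = EA 83 9D.
Offset 8: leading byte 0xF4 = 11110100 → 4-byte char #4 = F4 81 89 98.
Offset 12: leading byte 0xF0 = 11110000 → 4-byte char #5 = F0 AE BC 9F.
Offset 16: leading byte 0xE9 = 11101001 → 3-byte char #6 = E9 8F 8C.
Leading byte 0xE9 = 11101001 matches 1110xxxx → 3-byte sequence.
Byte 1: 0xE9 = 11101001, payload 1001 (4 bits).
Byte 2: 0x8F = 10001111 (10xxxxxx ✓), payload 001111.
Byte 3: 0x8C = 10001100 (10xxxxxx ✓), payload 001100.
Concatenate: 1001001111001100 = 0x93CC (16 bits → U+93CC).

U+93CC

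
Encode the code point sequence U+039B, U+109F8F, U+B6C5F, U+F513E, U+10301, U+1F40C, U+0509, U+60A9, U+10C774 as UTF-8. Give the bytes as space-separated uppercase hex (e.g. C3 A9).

CE 9B F4 89 BE 8F F2 B6 B1 9F F3 B5 84 BE F0 90 8C 81 F0 9F 90 8C D4 89 E6 82 A9 F4 8C 9D B4

U+039B: 2-byte form → CE 9B.
U+109F8F: 4-byte form → F4 89 BE 8F.
U+B6C5F: 4-byte form → F2 B6 B1 9F.
U+F513E: 4-byte form → F3 B5 84 BE.
U+10301: 4-byte form → F0 90 8C 81.
U+1F40C: 4-byte form → F0 9F 90 8C.
U+0509: 2-byte form → D4 89.
U+60A9: 3-byte form → E6 82 A9.
U+10C774: 4-byte form → F4 8C 9D B4.
Concatenated (31 bytes): CE 9B F4 89 BE 8F F2 B6 B1 9F F3 B5 84 BE F0 90 8C 81 F0 9F 90 8C D4 89 E6 82 A9 F4 8C 9D B4.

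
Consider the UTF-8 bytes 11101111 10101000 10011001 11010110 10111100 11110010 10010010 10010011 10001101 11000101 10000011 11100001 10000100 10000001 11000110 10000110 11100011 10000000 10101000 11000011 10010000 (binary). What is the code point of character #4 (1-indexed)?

U+0143

Offset 0: leading byte 0xEF = 11101111 → 3-byte char #1 = EF A8 99.
Offset 3: leading byte 0xD6 = 11010110 → 2-byte char #2 = D6 BC.
Offset 5: leading byte 0xF2 = 11110010 → 4-byte char #3 = F2 92 93 8D.
Offset 9: leading byte 0xC5 = 11000101 → 2-byte char #4 = C5 83.
Leading byte 0xC5 = 11000101 matches 110xxxxx → 2-byte sequence.
Byte 1: 0xC5 = 11000101, payload 00101 (5 bits).
Byte 2: 0x83 = 10000011 (10xxxxxx ✓), payload 000011.
Concatenate: 00101000011 = 0x143 (11 bits → U+0143).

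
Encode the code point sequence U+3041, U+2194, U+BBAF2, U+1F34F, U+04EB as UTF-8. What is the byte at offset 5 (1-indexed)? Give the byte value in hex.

0x86

1-indexed offset 5 is 0-indexed offset 4.
U+3041 → 3-byte form E3 81 81 at offsets 0–2.
U+2194 → 3-byte form E2 86 94 at offsets 3–5.
Offset 4 falls in char 2's range; it's byte 2 of E2 86 94 = 0x86.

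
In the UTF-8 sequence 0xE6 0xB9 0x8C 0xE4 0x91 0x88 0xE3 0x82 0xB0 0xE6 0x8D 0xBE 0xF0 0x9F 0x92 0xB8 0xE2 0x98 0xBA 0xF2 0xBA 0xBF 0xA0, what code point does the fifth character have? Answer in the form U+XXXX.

Offset 0: leading byte 0xE6 = 11100110 → 3-byte char #1 = E6 B9 8C.
Offset 3: leading byte 0xE4 = 11100100 → 3-byte char #2 = E4 91 88.
Offset 6: leading byte 0xE3 = 11100011 → 3-byte char #3 = E3 82 B0.
Offset 9: leading byte 0xE6 = 11100110 → 3-byte char #4 = E6 8D BE.
Offset 12: leading byte 0xF0 = 11110000 → 4-byte char #5 = F0 9F 92 B8.
Leading byte 0xF0 = 11110000 matches 11110xxx → 4-byte sequence.
Byte 1: 0xF0 = 11110000, payload 000 (3 bits).
Byte 2: 0x9F = 10011111 (10xxxxxx ✓), payload 011111.
Byte 3: 0x92 = 10010010 (10xxxxxx ✓), payload 010010.
Byte 4: 0xB8 = 10111000 (10xxxxxx ✓), payload 111000.
Concatenate: 000011111010010111000 = 0x1F4B8 (21 bits → U+1F4B8).

U+1F4B8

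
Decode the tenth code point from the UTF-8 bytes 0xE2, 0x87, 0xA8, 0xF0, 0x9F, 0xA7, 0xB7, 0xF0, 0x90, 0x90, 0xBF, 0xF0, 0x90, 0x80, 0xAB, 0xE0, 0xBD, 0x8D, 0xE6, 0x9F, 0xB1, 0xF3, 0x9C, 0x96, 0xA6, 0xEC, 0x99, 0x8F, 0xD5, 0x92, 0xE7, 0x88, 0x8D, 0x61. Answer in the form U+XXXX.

U+720D

Offset 0: leading byte 0xE2 = 11100010 → 3-byte char #1 = E2 87 A8.
Offset 3: leading byte 0xF0 = 11110000 → 4-byte char #2 = F0 9F A7 B7.
Offset 7: leading byte 0xF0 = 11110000 → 4-byte char #3 = F0 90 90 BF.
Offset 11: leading byte 0xF0 = 11110000 → 4-byte char #4 = F0 90 80 AB.
Offset 15: leading byte 0xE0 = 11100000 → 3-byte char #5 = E0 BD 8D.
Offset 18: leading byte 0xE6 = 11100110 → 3-byte char #6 = E6 9F B1.
Offset 21: leading byte 0xF3 = 11110011 → 4-byte char #7 = F3 9C 96 A6.
Offset 25: leading byte 0xEC = 11101100 → 3-byte char #8 = EC 99 8F.
Offset 28: leading byte 0xD5 = 11010101 → 2-byte char #9 = D5 92.
Offset 30: leading byte 0xE7 = 11100111 → 3-byte char #10 = E7 88 8D.
Leading byte 0xE7 = 11100111 matches 1110xxxx → 3-byte sequence.
Byte 1: 0xE7 = 11100111, payload 0111 (4 bits).
Byte 2: 0x88 = 10001000 (10xxxxxx ✓), payload 001000.
Byte 3: 0x8D = 10001101 (10xxxxxx ✓), payload 001101.
Concatenate: 0111001000001101 = 0x720D (16 bits → U+720D).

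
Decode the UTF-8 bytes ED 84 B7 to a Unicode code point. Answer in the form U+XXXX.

U+D137

Leading byte 0xED = 11101101 matches 1110xxxx → 3-byte sequence.
Byte 1: 0xED = 11101101, payload 1101 (4 bits).
Byte 2: 0x84 = 10000100 (10xxxxxx ✓), payload 000100.
Byte 3: 0xB7 = 10110111 (10xxxxxx ✓), payload 110111.
Concatenate: 1101000100110111 = 0xD137 (16 bits → U+D137).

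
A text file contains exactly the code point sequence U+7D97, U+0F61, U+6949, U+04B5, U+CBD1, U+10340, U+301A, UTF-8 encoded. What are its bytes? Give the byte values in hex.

E7 B6 97 E0 BD A1 E6 A5 89 D2 B5 EC AF 91 F0 90 8D 80 E3 80 9A

U+7D97: 3-byte form → E7 B6 97.
U+0F61: 3-byte form → E0 BD A1.
U+6949: 3-byte form → E6 A5 89.
U+04B5: 2-byte form → D2 B5.
U+CBD1: 3-byte form → EC AF 91.
U+10340: 4-byte form → F0 90 8D 80.
U+301A: 3-byte form → E3 80 9A.
Concatenated (21 bytes): E7 B6 97 E0 BD A1 E6 A5 89 D2 B5 EC AF 91 F0 90 8D 80 E3 80 9A.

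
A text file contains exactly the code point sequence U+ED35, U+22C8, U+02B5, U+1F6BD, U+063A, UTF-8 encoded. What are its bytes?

U+ED35: 3-byte form → EE B4 B5.
U+22C8: 3-byte form → E2 8B 88.
U+02B5: 2-byte form → CA B5.
U+1F6BD: 4-byte form → F0 9F 9A BD.
U+063A: 2-byte form → D8 BA.
Concatenated (14 bytes): EE B4 B5 E2 8B 88 CA B5 F0 9F 9A BD D8 BA.

EE B4 B5 E2 8B 88 CA B5 F0 9F 9A BD D8 BA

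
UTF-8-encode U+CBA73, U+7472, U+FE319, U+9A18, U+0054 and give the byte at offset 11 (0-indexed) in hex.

U+CBA73 → 4-byte form F3 8B A9 B3 at offsets 0–3.
U+7472 → 3-byte form E7 91 B2 at offsets 4–6.
U+FE319 → 4-byte form F3 BE 8C 99 at offsets 7–10.
U+9A18 → 3-byte form E9 A8 98 at offsets 11–13.
Offset 11 falls in char 4's range; it's byte 1 of E9 A8 98 = 0xE9.

0xE9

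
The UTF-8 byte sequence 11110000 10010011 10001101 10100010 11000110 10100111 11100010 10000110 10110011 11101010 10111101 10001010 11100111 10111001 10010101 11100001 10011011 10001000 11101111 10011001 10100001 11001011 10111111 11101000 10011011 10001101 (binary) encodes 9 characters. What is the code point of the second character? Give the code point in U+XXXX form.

U+01A7

Offset 0: leading byte 0xF0 = 11110000 → 4-byte char #1 = F0 93 8D A2.
Offset 4: leading byte 0xC6 = 11000110 → 2-byte char #2 = C6 A7.
Leading byte 0xC6 = 11000110 matches 110xxxxx → 2-byte sequence.
Byte 1: 0xC6 = 11000110, payload 00110 (5 bits).
Byte 2: 0xA7 = 10100111 (10xxxxxx ✓), payload 100111.
Concatenate: 00110100111 = 0x1A7 (11 bits → U+01A7).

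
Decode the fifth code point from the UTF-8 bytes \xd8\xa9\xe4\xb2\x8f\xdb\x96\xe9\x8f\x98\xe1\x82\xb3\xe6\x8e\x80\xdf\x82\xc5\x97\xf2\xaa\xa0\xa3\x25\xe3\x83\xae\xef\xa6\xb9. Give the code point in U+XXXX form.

U+10B3

Offset 0: leading byte 0xD8 = 11011000 → 2-byte char #1 = D8 A9.
Offset 2: leading byte 0xE4 = 11100100 → 3-byte char #2 = E4 B2 8F.
Offset 5: leading byte 0xDB = 11011011 → 2-byte char #3 = DB 96.
Offset 7: leading byte 0xE9 = 11101001 → 3-byte char #4 = E9 8F 98.
Offset 10: leading byte 0xE1 = 11100001 → 3-byte char #5 = E1 82 B3.
Leading byte 0xE1 = 11100001 matches 1110xxxx → 3-byte sequence.
Byte 1: 0xE1 = 11100001, payload 0001 (4 bits).
Byte 2: 0x82 = 10000010 (10xxxxxx ✓), payload 000010.
Byte 3: 0xB3 = 10110011 (10xxxxxx ✓), payload 110011.
Concatenate: 0001000010110011 = 0x10B3 (16 bits → U+10B3).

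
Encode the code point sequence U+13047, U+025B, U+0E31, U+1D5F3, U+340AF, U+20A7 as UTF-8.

F0 93 81 87 C9 9B E0 B8 B1 F0 9D 97 B3 F0 B4 82 AF E2 82 A7

U+13047: 4-byte form → F0 93 81 87.
U+025B: 2-byte form → C9 9B.
U+0E31: 3-byte form → E0 B8 B1.
U+1D5F3: 4-byte form → F0 9D 97 B3.
U+340AF: 4-byte form → F0 B4 82 AF.
U+20A7: 3-byte form → E2 82 A7.
Concatenated (20 bytes): F0 93 81 87 C9 9B E0 B8 B1 F0 9D 97 B3 F0 B4 82 AF E2 82 A7.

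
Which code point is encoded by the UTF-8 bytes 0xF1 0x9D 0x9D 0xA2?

Leading byte 0xF1 = 11110001 matches 11110xxx → 4-byte sequence.
Byte 1: 0xF1 = 11110001, payload 001 (3 bits).
Byte 2: 0x9D = 10011101 (10xxxxxx ✓), payload 011101.
Byte 3: 0x9D = 10011101 (10xxxxxx ✓), payload 011101.
Byte 4: 0xA2 = 10100010 (10xxxxxx ✓), payload 100010.
Concatenate: 001011101011101100010 = 0x5D762 (21 bits → U+5D762).

U+5D762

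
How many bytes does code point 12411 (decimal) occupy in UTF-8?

U+307B = 0x307B. UTF-8 uses 1 byte below 0x80, 2 below 0x800, 3 below 0x10000, 4 up to 0x10FFFF. 0x307B is in U+0800–U+FFFF → 3 bytes.

3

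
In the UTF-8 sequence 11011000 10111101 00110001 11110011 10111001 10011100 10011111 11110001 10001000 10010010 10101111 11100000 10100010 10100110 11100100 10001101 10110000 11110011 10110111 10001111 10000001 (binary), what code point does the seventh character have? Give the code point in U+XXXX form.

U+F73C1

Offset 0: leading byte 0xD8 = 11011000 → 2-byte char #1 = D8 BD.
Offset 2: leading byte 0x31 = 00110001 → 1-byte char #2 = 31.
Offset 3: leading byte 0xF3 = 11110011 → 4-byte char #3 = F3 B9 9C 9F.
Offset 7: leading byte 0xF1 = 11110001 → 4-byte char #4 = F1 88 92 AF.
Offset 11: leading byte 0xE0 = 11100000 → 3-byte char #5 = E0 A2 A6.
Offset 14: leading byte 0xE4 = 11100100 → 3-byte char #6 = E4 8D B0.
Offset 17: leading byte 0xF3 = 11110011 → 4-byte char #7 = F3 B7 8F 81.
Leading byte 0xF3 = 11110011 matches 11110xxx → 4-byte sequence.
Byte 1: 0xF3 = 11110011, payload 011 (3 bits).
Byte 2: 0xB7 = 10110111 (10xxxxxx ✓), payload 110111.
Byte 3: 0x8F = 10001111 (10xxxxxx ✓), payload 001111.
Byte 4: 0x81 = 10000001 (10xxxxxx ✓), payload 000001.
Concatenate: 011110111001111000001 = 0xF73C1 (21 bits → U+F73C1).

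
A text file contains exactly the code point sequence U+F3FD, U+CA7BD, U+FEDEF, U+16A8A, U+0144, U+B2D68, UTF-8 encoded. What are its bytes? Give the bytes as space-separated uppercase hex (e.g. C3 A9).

EF 8F BD F3 8A 9E BD F3 BE B7 AF F0 96 AA 8A C5 84 F2 B2 B5 A8

U+F3FD: 3-byte form → EF 8F BD.
U+CA7BD: 4-byte form → F3 8A 9E BD.
U+FEDEF: 4-byte form → F3 BE B7 AF.
U+16A8A: 4-byte form → F0 96 AA 8A.
U+0144: 2-byte form → C5 84.
U+B2D68: 4-byte form → F2 B2 B5 A8.
Concatenated (21 bytes): EF 8F BD F3 8A 9E BD F3 BE B7 AF F0 96 AA 8A C5 84 F2 B2 B5 A8.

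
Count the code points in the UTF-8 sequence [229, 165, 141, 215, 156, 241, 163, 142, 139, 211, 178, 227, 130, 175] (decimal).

Byte at offset 0: 0xE5 = 11100101 → 3-byte char (#1). Advance 3.
Byte at offset 3: 0xD7 = 11010111 → 2-byte char (#2). Advance 2.
Byte at offset 5: 0xF1 = 11110001 → 4-byte char (#3). Advance 4.
Byte at offset 9: 0xD3 = 11010011 → 2-byte char (#4). Advance 2.
Byte at offset 11: 0xE3 = 11100011 → 3-byte char (#5). Advance 3.
Reached end at offset 14 after 5 code points.

5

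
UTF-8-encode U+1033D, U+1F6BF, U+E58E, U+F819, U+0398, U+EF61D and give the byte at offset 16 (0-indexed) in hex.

U+1033D → 4-byte form F0 90 8C BD at offsets 0–3.
U+1F6BF → 4-byte form F0 9F 9A BF at offsets 4–7.
U+E58E → 3-byte form EE 96 8E at offsets 8–10.
U+F819 → 3-byte form EF A0 99 at offsets 11–13.
U+0398 → 2-byte form CE 98 at offsets 14–15.
U+EF61D → 4-byte form F3 AF 98 9D at offsets 16–19.
Offset 16 falls in char 6's range; it's byte 1 of F3 AF 98 9D = 0xF3.

0xF3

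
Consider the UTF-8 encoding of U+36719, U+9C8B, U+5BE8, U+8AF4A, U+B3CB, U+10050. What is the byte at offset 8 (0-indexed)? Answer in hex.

U+36719 → 4-byte form F0 B6 9C 99 at offsets 0–3.
U+9C8B → 3-byte form E9 B2 8B at offsets 4–6.
U+5BE8 → 3-byte form E5 AF A8 at offsets 7–9.
Offset 8 falls in char 3's range; it's byte 2 of E5 AF A8 = 0xAF.

0xAF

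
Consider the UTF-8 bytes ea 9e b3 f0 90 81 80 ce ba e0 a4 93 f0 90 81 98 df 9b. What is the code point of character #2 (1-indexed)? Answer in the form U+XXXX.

U+10040

Offset 0: leading byte 0xEA = 11101010 → 3-byte char #1 = EA 9E B3.
Offset 3: leading byte 0xF0 = 11110000 → 4-byte char #2 = F0 90 81 80.
Leading byte 0xF0 = 11110000 matches 11110xxx → 4-byte sequence.
Byte 1: 0xF0 = 11110000, payload 000 (3 bits).
Byte 2: 0x90 = 10010000 (10xxxxxx ✓), payload 010000.
Byte 3: 0x81 = 10000001 (10xxxxxx ✓), payload 000001.
Byte 4: 0x80 = 10000000 (10xxxxxx ✓), payload 000000.
Concatenate: 000010000000001000000 = 0x10040 (21 bits → U+10040).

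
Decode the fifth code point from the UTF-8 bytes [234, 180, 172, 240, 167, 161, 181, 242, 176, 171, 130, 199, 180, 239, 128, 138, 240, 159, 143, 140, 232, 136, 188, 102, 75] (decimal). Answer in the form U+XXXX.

Offset 0: leading byte 0xEA = 11101010 → 3-byte char #1 = EA B4 AC.
Offset 3: leading byte 0xF0 = 11110000 → 4-byte char #2 = F0 A7 A1 B5.
Offset 7: leading byte 0xF2 = 11110010 → 4-byte char #3 = F2 B0 AB 82.
Offset 11: leading byte 0xC7 = 11000111 → 2-byte char #4 = C7 B4.
Offset 13: leading byte 0xEF = 11101111 → 3-byte char #5 = EF 80 8A.
Leading byte 0xEF = 11101111 matches 1110xxxx → 3-byte sequence.
Byte 1: 0xEF = 11101111, payload 1111 (4 bits).
Byte 2: 0x80 = 10000000 (10xxxxxx ✓), payload 000000.
Byte 3: 0x8A = 10001010 (10xxxxxx ✓), payload 001010.
Concatenate: 1111000000001010 = 0xF00A (16 bits → U+F00A).

U+F00A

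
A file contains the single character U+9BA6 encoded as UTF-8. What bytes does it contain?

E9 AE A6

U+9BA6 = 0x9BA6 = 39846 decimal. In range U+0800–U+FFFF → 3-byte form: 1110xxxx 10xxxxxx 10xxxxxx.
Binary (16 bits): 1001101110100110.
Split 4+6+6: 1001 | 101110 | 100110.
Byte 1: 11101001 = 0xE9.
Byte 2: 10101110 = 0xAE.
Byte 3: 10100110 = 0xA6.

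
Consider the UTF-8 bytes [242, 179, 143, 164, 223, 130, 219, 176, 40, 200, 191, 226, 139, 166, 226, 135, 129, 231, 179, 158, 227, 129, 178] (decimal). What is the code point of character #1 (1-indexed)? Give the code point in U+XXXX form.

Offset 0: leading byte 0xF2 = 11110010 → 4-byte char #1 = F2 B3 8F A4.
Leading byte 0xF2 = 11110010 matches 11110xxx → 4-byte sequence.
Byte 1: 0xF2 = 11110010, payload 010 (3 bits).
Byte 2: 0xB3 = 10110011 (10xxxxxx ✓), payload 110011.
Byte 3: 0x8F = 10001111 (10xxxxxx ✓), payload 001111.
Byte 4: 0xA4 = 10100100 (10xxxxxx ✓), payload 100100.
Concatenate: 010110011001111100100 = 0xB33E4 (21 bits → U+B33E4).

U+B33E4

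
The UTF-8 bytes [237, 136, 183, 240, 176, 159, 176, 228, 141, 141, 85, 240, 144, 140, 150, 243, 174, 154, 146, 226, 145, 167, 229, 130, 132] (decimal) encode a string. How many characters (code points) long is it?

8

Byte at offset 0: 0xED = 11101101 → 3-byte char (#1). Advance 3.
Byte at offset 3: 0xF0 = 11110000 → 4-byte char (#2). Advance 4.
Byte at offset 7: 0xE4 = 11100100 → 3-byte char (#3). Advance 3.
Byte at offset 10: 0x55 = 01010101 → 1-byte char (#4). Advance 1.
Byte at offset 11: 0xF0 = 11110000 → 4-byte char (#5). Advance 4.
Byte at offset 15: 0xF3 = 11110011 → 4-byte char (#6). Advance 4.
Byte at offset 19: 0xE2 = 11100010 → 3-byte char (#7). Advance 3.
Byte at offset 22: 0xE5 = 11100101 → 3-byte char (#8). Advance 3.
Reached end at offset 25 after 8 code points.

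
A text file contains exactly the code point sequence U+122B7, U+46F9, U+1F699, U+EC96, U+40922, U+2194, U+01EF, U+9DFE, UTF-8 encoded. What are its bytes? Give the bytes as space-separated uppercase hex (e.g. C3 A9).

F0 92 8A B7 E4 9B B9 F0 9F 9A 99 EE B2 96 F1 80 A4 A2 E2 86 94 C7 AF E9 B7 BE

U+122B7: 4-byte form → F0 92 8A B7.
U+46F9: 3-byte form → E4 9B B9.
U+1F699: 4-byte form → F0 9F 9A 99.
U+EC96: 3-byte form → EE B2 96.
U+40922: 4-byte form → F1 80 A4 A2.
U+2194: 3-byte form → E2 86 94.
U+01EF: 2-byte form → C7 AF.
U+9DFE: 3-byte form → E9 B7 BE.
Concatenated (26 bytes): F0 92 8A B7 E4 9B B9 F0 9F 9A 99 EE B2 96 F1 80 A4 A2 E2 86 94 C7 AF E9 B7 BE.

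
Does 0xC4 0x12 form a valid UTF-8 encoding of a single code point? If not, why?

Leading byte 0xC4 = 11000100 → 2-byte form.
Byte 2 is 0x12 = 00010010, which is not 10xxxxxx — expected a continuation byte.

invalid (non-continuation byte where continuation expected)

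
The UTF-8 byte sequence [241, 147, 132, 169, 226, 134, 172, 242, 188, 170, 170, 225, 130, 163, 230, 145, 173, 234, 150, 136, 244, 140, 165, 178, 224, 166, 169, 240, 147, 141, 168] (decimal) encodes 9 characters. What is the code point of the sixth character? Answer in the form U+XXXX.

Offset 0: leading byte 0xF1 = 11110001 → 4-byte char #1 = F1 93 84 A9.
Offset 4: leading byte 0xE2 = 11100010 → 3-byte char #2 = E2 86 AC.
Offset 7: leading byte 0xF2 = 11110010 → 4-byte char #3 = F2 BC AA AA.
Offset 11: leading byte 0xE1 = 11100001 → 3-byte char #4 = E1 82 A3.
Offset 14: leading byte 0xE6 = 11100110 → 3-byte char #5 = E6 91 AD.
Offset 17: leading byte 0xEA = 11101010 → 3-byte char #6 = EA 96 88.
Leading byte 0xEA = 11101010 matches 1110xxxx → 3-byte sequence.
Byte 1: 0xEA = 11101010, payload 1010 (4 bits).
Byte 2: 0x96 = 10010110 (10xxxxxx ✓), payload 010110.
Byte 3: 0x88 = 10001000 (10xxxxxx ✓), payload 001000.
Concatenate: 1010010110001000 = 0xA588 (16 bits → U+A588).

U+A588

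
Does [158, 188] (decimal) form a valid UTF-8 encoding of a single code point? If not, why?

Byte 0x9E = 10011110 has the form 10xxxxxx — a continuation byte — but there is no preceding leading byte.

invalid (continuation byte with no leading byte)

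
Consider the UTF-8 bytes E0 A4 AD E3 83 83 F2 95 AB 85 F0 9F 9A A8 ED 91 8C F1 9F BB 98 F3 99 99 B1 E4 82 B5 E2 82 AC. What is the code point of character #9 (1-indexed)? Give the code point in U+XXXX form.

Offset 0: leading byte 0xE0 = 11100000 → 3-byte char #1 = E0 A4 AD.
Offset 3: leading byte 0xE3 = 11100011 → 3-byte char #2 = E3 83 83.
Offset 6: leading byte 0xF2 = 11110010 → 4-byte char #3 = F2 95 AB 85.
Offset 10: leading byte 0xF0 = 11110000 → 4-byte char #4 = F0 9F 9A A8.
Offset 14: leading byte 0xED = 11101101 → 3-byte char #5 = ED 91 8C.
Offset 17: leading byte 0xF1 = 11110001 → 4-byte char #6 = F1 9F BB 98.
Offset 21: leading byte 0xF3 = 11110011 → 4-byte char #7 = F3 99 99 B1.
Offset 25: leading byte 0xE4 = 11100100 → 3-byte char #8 = E4 82 B5.
Offset 28: leading byte 0xE2 = 11100010 → 3-byte char #9 = E2 82 AC.
Leading byte 0xE2 = 11100010 matches 1110xxxx → 3-byte sequence.
Byte 1: 0xE2 = 11100010, payload 0010 (4 bits).
Byte 2: 0x82 = 10000010 (10xxxxxx ✓), payload 000010.
Byte 3: 0xAC = 10101100 (10xxxxxx ✓), payload 101100.
Concatenate: 0010000010101100 = 0x20AC (16 bits → U+20AC).

U+20AC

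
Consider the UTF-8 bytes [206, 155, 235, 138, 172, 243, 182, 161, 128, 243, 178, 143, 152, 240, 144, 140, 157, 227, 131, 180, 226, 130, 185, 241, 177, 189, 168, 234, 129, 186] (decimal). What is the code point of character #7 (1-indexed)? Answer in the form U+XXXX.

U+20B9

Offset 0: leading byte 0xCE = 11001110 → 2-byte char #1 = CE 9B.
Offset 2: leading byte 0xEB = 11101011 → 3-byte char #2 = EB 8A AC.
Offset 5: leading byte 0xF3 = 11110011 → 4-byte char #3 = F3 B6 A1 80.
Offset 9: leading byte 0xF3 = 11110011 → 4-byte char #4 = F3 B2 8F 98.
Offset 13: leading byte 0xF0 = 11110000 → 4-byte char #5 = F0 90 8C 9D.
Offset 17: leading byte 0xE3 = 11100011 → 3-byte char #6 = E3 83 B4.
Offset 20: leading byte 0xE2 = 11100010 → 3-byte char #7 = E2 82 B9.
Leading byte 0xE2 = 11100010 matches 1110xxxx → 3-byte sequence.
Byte 1: 0xE2 = 11100010, payload 0010 (4 bits).
Byte 2: 0x82 = 10000010 (10xxxxxx ✓), payload 000010.
Byte 3: 0xB9 = 10111001 (10xxxxxx ✓), payload 111001.
Concatenate: 0010000010111001 = 0x20B9 (16 bits → U+20B9).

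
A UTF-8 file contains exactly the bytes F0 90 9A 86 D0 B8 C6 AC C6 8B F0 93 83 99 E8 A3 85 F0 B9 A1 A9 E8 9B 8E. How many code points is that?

Byte at offset 0: 0xF0 = 11110000 → 4-byte char (#1). Advance 4.
Byte at offset 4: 0xD0 = 11010000 → 2-byte char (#2). Advance 2.
Byte at offset 6: 0xC6 = 11000110 → 2-byte char (#3). Advance 2.
Byte at offset 8: 0xC6 = 11000110 → 2-byte char (#4). Advance 2.
Byte at offset 10: 0xF0 = 11110000 → 4-byte char (#5). Advance 4.
Byte at offset 14: 0xE8 = 11101000 → 3-byte char (#6). Advance 3.
Byte at offset 17: 0xF0 = 11110000 → 4-byte char (#7). Advance 4.
Byte at offset 21: 0xE8 = 11101000 → 3-byte char (#8). Advance 3.
Reached end at offset 24 after 8 code points.

8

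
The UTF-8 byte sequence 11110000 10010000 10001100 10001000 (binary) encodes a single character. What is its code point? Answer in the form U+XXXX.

Leading byte 0xF0 = 11110000 matches 11110xxx → 4-byte sequence.
Byte 1: 0xF0 = 11110000, payload 000 (3 bits).
Byte 2: 0x90 = 10010000 (10xxxxxx ✓), payload 010000.
Byte 3: 0x8C = 10001100 (10xxxxxx ✓), payload 001100.
Byte 4: 0x88 = 10001000 (10xxxxxx ✓), payload 001000.
Concatenate: 000010000001100001000 = 0x10308 (21 bits → U+10308).

U+10308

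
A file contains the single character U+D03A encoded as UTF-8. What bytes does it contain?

U+D03A = 0xD03A = 53306 decimal. In range U+0800–U+FFFF → 3-byte form: 1110xxxx 10xxxxxx 10xxxxxx.
Binary (16 bits): 1101000000111010.
Split 4+6+6: 1101 | 000000 | 111010.
Byte 1: 11101101 = 0xED.
Byte 2: 10000000 = 0x80.
Byte 3: 10111010 = 0xBA.

ED 80 BA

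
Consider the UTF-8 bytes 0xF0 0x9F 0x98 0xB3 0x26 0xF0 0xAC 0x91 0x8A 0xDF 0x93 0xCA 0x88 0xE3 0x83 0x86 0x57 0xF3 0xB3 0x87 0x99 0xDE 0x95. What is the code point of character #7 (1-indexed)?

Offset 0: leading byte 0xF0 = 11110000 → 4-byte char #1 = F0 9F 98 B3.
Offset 4: leading byte 0x26 = 00100110 → 1-byte char #2 = 26.
Offset 5: leading byte 0xF0 = 11110000 → 4-byte char #3 = F0 AC 91 8A.
Offset 9: leading byte 0xDF = 11011111 → 2-byte char #4 = DF 93.
Offset 11: leading byte 0xCA = 11001010 → 2-byte char #5 = CA 88.
Offset 13: leading byte 0xE3 = 11100011 → 3-byte char #6 = E3 83 86.
Offset 16: leading byte 0x57 = 01010111 → 1-byte char #7 = 57.
Leading byte 0x57 = 01010111 matches 0xxxxxxx → 1-byte sequence.
Byte 1: 0x57 = 01010111, payload 1010111 (7 bits).
Concatenate: 1010111 = 0x57 (7 bits → U+0057).

U+0057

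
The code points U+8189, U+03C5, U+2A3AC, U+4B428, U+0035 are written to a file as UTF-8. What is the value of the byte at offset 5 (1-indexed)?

0x85

1-indexed offset 5 is 0-indexed offset 4.
U+8189 → 3-byte form E8 86 89 at offsets 0–2.
U+03C5 → 2-byte form CF 85 at offsets 3–4.
Offset 4 falls in char 2's range; it's byte 2 of CF 85 = 0x85.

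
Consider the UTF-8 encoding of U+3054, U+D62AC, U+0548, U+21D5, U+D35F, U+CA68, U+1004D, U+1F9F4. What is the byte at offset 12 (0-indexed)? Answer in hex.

U+3054 → 3-byte form E3 81 94 at offsets 0–2.
U+D62AC → 4-byte form F3 96 8A AC at offsets 3–6.
U+0548 → 2-byte form D5 88 at offsets 7–8.
U+21D5 → 3-byte form E2 87 95 at offsets 9–11.
U+D35F → 3-byte form ED 8D 9F at offsets 12–14.
Offset 12 falls in char 5's range; it's byte 1 of ED 8D 9F = 0xED.

0xED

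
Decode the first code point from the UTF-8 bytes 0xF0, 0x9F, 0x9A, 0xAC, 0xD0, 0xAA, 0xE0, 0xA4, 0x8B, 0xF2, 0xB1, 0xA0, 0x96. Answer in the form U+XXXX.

U+1F6AC

Offset 0: leading byte 0xF0 = 11110000 → 4-byte char #1 = F0 9F 9A AC.
Leading byte 0xF0 = 11110000 matches 11110xxx → 4-byte sequence.
Byte 1: 0xF0 = 11110000, payload 000 (3 bits).
Byte 2: 0x9F = 10011111 (10xxxxxx ✓), payload 011111.
Byte 3: 0x9A = 10011010 (10xxxxxx ✓), payload 011010.
Byte 4: 0xAC = 10101100 (10xxxxxx ✓), payload 101100.
Concatenate: 000011111011010101100 = 0x1F6AC (21 bits → U+1F6AC).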